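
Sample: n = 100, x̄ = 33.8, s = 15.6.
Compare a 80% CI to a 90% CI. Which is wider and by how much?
90% CI is wider by 1.16

df = 99
80% CI: t* = 1.290, (31.79, 35.81), width = 2 · t* · s/√n = 4.02
90% CI: t* = 1.660, (31.21, 36.39), width = 2 · t* · s/√n = 5.18

The 90% CI is wider by 5.18 - 4.02 = 1.16.
Higher confidence requires a wider interval.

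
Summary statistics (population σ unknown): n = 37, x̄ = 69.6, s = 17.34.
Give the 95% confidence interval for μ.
(63.82, 75.38)

t-interval (σ unknown):
df = n - 1 = 36
t* = 2.028 for 95% confidence

Margin of error = t* · s/√n = 2.028 · 17.34/√37 = 5.78

CI: (63.82, 75.38)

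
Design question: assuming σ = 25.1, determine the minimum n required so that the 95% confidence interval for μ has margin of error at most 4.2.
n ≥ 138

For margin E ≤ 4.2:
n ≥ (z* · σ / E)²
n ≥ (1.960 · 25.1 / 4.2)²
n ≥ 137.20

Minimum n = 138 (rounding up)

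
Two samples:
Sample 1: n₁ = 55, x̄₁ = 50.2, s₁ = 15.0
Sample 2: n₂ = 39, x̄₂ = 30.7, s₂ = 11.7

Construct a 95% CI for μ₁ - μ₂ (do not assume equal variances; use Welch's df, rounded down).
(14.02, 24.98)

Difference: x̄₁ - x̄₂ = 19.50
SE = √(s₁²/n₁ + s₂²/n₂) = √(15.0²/55 + 11.7²/39) = 2.7570
df = 91.11 → 91 (Welch–Satterthwaite, rounded down)
t* = 1.986

CI: 19.50 ± 1.986 · 2.7570 = 19.50 ± 5.48 = (14.02, 24.98)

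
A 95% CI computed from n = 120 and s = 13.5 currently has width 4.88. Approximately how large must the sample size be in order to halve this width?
n ≈ 480

CI width ∝ 1/√n
To reduce width by factor 2, need √n to grow by 2 → need 2² = 4 times as many samples.

Current: n = 120, width = 4.88
New: n = 480, width ≈ 2.42

Width reduced by factor of 4.88/2.42 = 2.02.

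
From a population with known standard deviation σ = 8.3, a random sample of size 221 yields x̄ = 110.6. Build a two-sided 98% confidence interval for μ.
(109.30, 111.90)

z-interval (σ known):
z* = 2.326 for 98% confidence

Margin of error = z* · σ/√n = 2.326 · 8.3/√221 = 1.30

CI: (110.6 - 1.30, 110.6 + 1.30) = (109.30, 111.90)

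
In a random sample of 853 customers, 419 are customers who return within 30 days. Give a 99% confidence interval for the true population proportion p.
(0.447, 0.535)

Proportion CI:
p̂ = 419/853 = 0.49121
SE = √(p̂(1-p̂)/n) = √(0.49121 · 0.50879 / 853) = 0.01712

z* = 2.576
Margin = z* · SE = 2.576 · 0.01712 = 0.0441

CI: 0.49121 ± 0.0441 = (0.447, 0.535)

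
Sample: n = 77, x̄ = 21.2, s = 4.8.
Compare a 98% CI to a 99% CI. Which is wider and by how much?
99% CI is wider by 0.29

df = 76
98% CI: t* = 2.376, (19.90, 22.50), width = 2 · t* · s/√n = 2.60
99% CI: t* = 2.642, (19.75, 22.65), width = 2 · t* · s/√n = 2.89

The 99% CI is wider by 2.89 - 2.60 = 0.29.
Higher confidence requires a wider interval.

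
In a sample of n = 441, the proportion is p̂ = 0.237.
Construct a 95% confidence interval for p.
(0.197, 0.277)

Proportion CI:
SE = √(p̂(1-p̂)/n) = √(0.237 · 0.763 / 441) = 0.02025

z* = 1.960
Margin = z* · SE = 1.960 · 0.02025 = 0.0397

CI: 0.237 ± 0.0397 = (0.197, 0.277)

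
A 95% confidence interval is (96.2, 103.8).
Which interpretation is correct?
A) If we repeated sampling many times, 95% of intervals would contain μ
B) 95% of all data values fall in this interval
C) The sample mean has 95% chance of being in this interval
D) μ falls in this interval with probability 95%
A

A) Correct — this is the frequentist long-run coverage interpretation.
B) Wrong — a CI is about the parameter μ, not individual data values.
C) Wrong — x̄ is observed and sits in the interval by construction.
D) Wrong — μ is fixed; the randomness lives in the interval, not in μ.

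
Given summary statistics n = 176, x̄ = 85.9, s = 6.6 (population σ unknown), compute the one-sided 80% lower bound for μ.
μ ≥ 85.48

Lower bound (one-sided):
t* = 0.844 (one-sided for 80%)
Lower bound = x̄ - t* · s/√n = 85.9 - 0.844 · 6.6/√176 = 85.48

We are 80% confident that μ ≥ 85.48.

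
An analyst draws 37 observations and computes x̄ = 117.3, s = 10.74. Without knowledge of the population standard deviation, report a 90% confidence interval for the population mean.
(114.32, 120.28)

t-interval (σ unknown):
df = n - 1 = 36
t* = 1.688 for 90% confidence

Margin of error = t* · s/√n = 1.688 · 10.74/√37 = 2.98

CI: (114.32, 120.28)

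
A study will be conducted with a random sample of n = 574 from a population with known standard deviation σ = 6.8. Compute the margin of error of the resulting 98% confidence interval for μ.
Margin of error = 0.66

Margin of error = z* · σ/√n
= 2.326 · 6.8/√574
= 2.326 · 6.8/23.9583
= 0.66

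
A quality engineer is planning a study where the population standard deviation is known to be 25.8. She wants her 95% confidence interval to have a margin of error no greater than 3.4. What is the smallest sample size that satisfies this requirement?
n ≥ 222

For margin E ≤ 3.4:
n ≥ (z* · σ / E)²
n ≥ (1.960 · 25.8 / 3.4)²
n ≥ 221.20

Minimum n = 222 (rounding up)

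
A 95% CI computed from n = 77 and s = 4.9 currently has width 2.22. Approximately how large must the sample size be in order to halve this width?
n ≈ 308

CI width ∝ 1/√n
To reduce width by factor 2, need √n to grow by 2 → need 2² = 4 times as many samples.

Current: n = 77, width = 2.22
New: n = 308, width ≈ 1.10

Width reduced by factor of 2.22/1.10 = 2.02.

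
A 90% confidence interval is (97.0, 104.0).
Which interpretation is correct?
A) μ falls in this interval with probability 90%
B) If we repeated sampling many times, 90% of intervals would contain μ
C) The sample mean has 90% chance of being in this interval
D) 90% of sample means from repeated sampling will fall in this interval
B

A) Wrong — μ is fixed; the randomness lives in the interval, not in μ.
B) Correct — this is the frequentist long-run coverage interpretation.
C) Wrong — x̄ is observed and sits in the interval by construction.
D) Wrong — coverage applies to intervals containing μ, not to future x̄ values.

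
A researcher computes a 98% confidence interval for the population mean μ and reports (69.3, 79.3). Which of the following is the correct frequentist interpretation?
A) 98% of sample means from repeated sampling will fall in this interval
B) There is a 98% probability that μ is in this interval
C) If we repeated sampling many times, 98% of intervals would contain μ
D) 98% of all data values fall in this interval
C

A) Wrong — coverage applies to intervals containing μ, not to future x̄ values.
B) Wrong — μ is fixed; the randomness lives in the interval, not in μ.
C) Correct — this is the frequentist long-run coverage interpretation.
D) Wrong — a CI is about the parameter μ, not individual data values.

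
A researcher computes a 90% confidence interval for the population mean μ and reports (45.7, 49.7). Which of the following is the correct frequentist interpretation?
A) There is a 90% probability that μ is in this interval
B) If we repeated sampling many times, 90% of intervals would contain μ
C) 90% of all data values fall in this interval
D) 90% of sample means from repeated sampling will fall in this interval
B

A) Wrong — μ is fixed; the randomness lives in the interval, not in μ.
B) Correct — this is the frequentist long-run coverage interpretation.
C) Wrong — a CI is about the parameter μ, not individual data values.
D) Wrong — coverage applies to intervals containing μ, not to future x̄ values.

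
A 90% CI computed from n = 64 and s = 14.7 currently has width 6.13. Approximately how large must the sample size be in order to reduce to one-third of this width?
n ≈ 576

CI width ∝ 1/√n
To reduce width by factor 3, need √n to grow by 3 → need 3² = 9 times as many samples.

Current: n = 64, width = 6.13
New: n = 576, width ≈ 2.02

Width reduced by factor of 6.13/2.02 = 3.03.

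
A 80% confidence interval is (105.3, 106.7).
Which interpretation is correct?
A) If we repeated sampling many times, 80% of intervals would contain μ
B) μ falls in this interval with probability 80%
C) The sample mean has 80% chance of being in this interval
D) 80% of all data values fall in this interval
A

A) Correct — this is the frequentist long-run coverage interpretation.
B) Wrong — μ is fixed; the randomness lives in the interval, not in μ.
C) Wrong — x̄ is observed and sits in the interval by construction.
D) Wrong — a CI is about the parameter μ, not individual data values.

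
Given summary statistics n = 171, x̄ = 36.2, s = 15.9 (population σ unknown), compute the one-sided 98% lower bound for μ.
μ ≥ 33.68

Lower bound (one-sided):
t* = 2.070 (one-sided for 98%)
Lower bound = x̄ - t* · s/√n = 36.2 - 2.070 · 15.9/√171 = 33.68

We are 98% confident that μ ≥ 33.68.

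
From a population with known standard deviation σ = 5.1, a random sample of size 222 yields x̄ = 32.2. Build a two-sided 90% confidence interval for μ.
(31.64, 32.76)

z-interval (σ known):
z* = 1.645 for 90% confidence

Margin of error = z* · σ/√n = 1.645 · 5.1/√222 = 0.56

CI: (32.2 - 0.56, 32.2 + 0.56) = (31.64, 32.76)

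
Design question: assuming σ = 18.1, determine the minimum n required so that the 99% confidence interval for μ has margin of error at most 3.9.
n ≥ 143

For margin E ≤ 3.9:
n ≥ (z* · σ / E)²
n ≥ (2.576 · 18.1 / 3.9)²
n ≥ 142.93

Minimum n = 143 (rounding up)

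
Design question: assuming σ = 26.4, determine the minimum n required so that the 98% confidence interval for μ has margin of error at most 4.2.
n ≥ 214

For margin E ≤ 4.2:
n ≥ (z* · σ / E)²
n ≥ (2.326 · 26.4 / 4.2)²
n ≥ 213.76

Minimum n = 214 (rounding up)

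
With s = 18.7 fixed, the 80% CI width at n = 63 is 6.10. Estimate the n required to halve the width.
n ≈ 252

CI width ∝ 1/√n
To reduce width by factor 2, need √n to grow by 2 → need 2² = 4 times as many samples.

Current: n = 63, width = 6.10
New: n = 252, width ≈ 3.03

Width reduced by factor of 6.10/3.03 = 2.01.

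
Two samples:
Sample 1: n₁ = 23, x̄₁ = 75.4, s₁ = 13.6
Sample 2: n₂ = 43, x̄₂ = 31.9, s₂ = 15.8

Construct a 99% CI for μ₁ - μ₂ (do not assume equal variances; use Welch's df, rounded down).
(33.54, 53.46)

Difference: x̄₁ - x̄₂ = 43.50
SE = √(s₁²/n₁ + s₂²/n₂) = √(13.6²/23 + 15.8²/43) = 3.7212
df = 51.24 → 51 (Welch–Satterthwaite, rounded down)
t* = 2.676

CI: 43.50 ± 2.676 · 3.7212 = 43.50 ± 9.96 = (33.54, 53.46)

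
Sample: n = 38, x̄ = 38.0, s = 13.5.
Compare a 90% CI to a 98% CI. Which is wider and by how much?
98% CI is wider by 3.26

df = 37
90% CI: t* = 1.687, (34.31, 41.69), width = 2 · t* · s/√n = 7.39
98% CI: t* = 2.431, (32.68, 43.32), width = 2 · t* · s/√n = 10.65

The 98% CI is wider by 10.65 - 7.39 = 3.26.
Higher confidence requires a wider interval.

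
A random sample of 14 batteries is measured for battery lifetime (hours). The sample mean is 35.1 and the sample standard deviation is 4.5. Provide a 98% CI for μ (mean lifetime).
(31.91, 38.29)

t-interval (σ unknown):
df = n - 1 = 13
t* = 2.650 for 98% confidence

Margin of error = t* · s/√n = 2.650 · 4.5/√14 = 3.19

CI: (31.91, 38.29)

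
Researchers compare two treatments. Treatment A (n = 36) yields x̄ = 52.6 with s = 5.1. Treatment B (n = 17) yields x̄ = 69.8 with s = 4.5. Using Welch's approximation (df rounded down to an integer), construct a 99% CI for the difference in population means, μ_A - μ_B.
(-20.97, -13.43)

Difference: x̄₁ - x̄₂ = -17.20
SE = √(s₁²/n₁ + s₂²/n₂) = √(5.1²/36 + 4.5²/17) = 1.3834
df = 35.35 → 35 (Welch–Satterthwaite, rounded down)
t* = 2.724

CI: -17.20 ± 2.724 · 1.3834 = -17.20 ± 3.77 = (-20.97, -13.43)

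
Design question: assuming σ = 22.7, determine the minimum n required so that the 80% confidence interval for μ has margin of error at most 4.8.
n ≥ 37

For margin E ≤ 4.8:
n ≥ (z* · σ / E)²
n ≥ (1.282 · 22.7 / 4.8)²
n ≥ 36.76

Minimum n = 37 (rounding up)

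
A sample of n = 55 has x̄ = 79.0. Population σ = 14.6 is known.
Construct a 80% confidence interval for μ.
(76.48, 81.52)

z-interval (σ known):
z* = 1.282 for 80% confidence

Margin of error = z* · σ/√n = 1.282 · 14.6/√55 = 2.52

CI: (79.0 - 2.52, 79.0 + 2.52) = (76.48, 81.52)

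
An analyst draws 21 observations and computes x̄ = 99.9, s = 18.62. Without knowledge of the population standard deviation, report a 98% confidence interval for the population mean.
(89.63, 110.17)

t-interval (σ unknown):
df = n - 1 = 20
t* = 2.528 for 98% confidence

Margin of error = t* · s/√n = 2.528 · 18.62/√21 = 10.27

CI: (89.63, 110.17)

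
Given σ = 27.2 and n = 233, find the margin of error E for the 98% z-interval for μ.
Margin of error = 4.14

Margin of error = z* · σ/√n
= 2.326 · 27.2/√233
= 2.326 · 27.2/15.2643
= 4.14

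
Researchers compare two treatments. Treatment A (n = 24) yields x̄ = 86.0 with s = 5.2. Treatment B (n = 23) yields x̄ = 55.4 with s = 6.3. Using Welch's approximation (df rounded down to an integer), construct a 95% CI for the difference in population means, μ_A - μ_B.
(27.19, 34.01)

Difference: x̄₁ - x̄₂ = 30.60
SE = √(s₁²/n₁ + s₂²/n₂) = √(5.2²/24 + 6.3²/23) = 1.6889
df = 42.70 → 42 (Welch–Satterthwaite, rounded down)
t* = 2.018

CI: 30.60 ± 2.018 · 1.6889 = 30.60 ± 3.41 = (27.19, 34.01)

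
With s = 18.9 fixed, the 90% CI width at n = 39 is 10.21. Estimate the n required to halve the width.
n ≈ 156

CI width ∝ 1/√n
To reduce width by factor 2, need √n to grow by 2 → need 2² = 4 times as many samples.

Current: n = 39, width = 10.21
New: n = 156, width ≈ 5.01

Width reduced by factor of 10.21/5.01 = 2.04.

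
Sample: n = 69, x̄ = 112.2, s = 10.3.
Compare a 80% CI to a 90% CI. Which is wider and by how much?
90% CI is wider by 0.93

df = 68
80% CI: t* = 1.294, (110.60, 113.80), width = 2 · t* · s/√n = 3.21
90% CI: t* = 1.668, (110.13, 114.27), width = 2 · t* · s/√n = 4.14

The 90% CI is wider by 4.14 - 3.21 = 0.93.
Higher confidence requires a wider interval.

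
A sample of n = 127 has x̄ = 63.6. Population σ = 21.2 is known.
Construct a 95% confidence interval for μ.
(59.91, 67.29)

z-interval (σ known):
z* = 1.960 for 95% confidence

Margin of error = z* · σ/√n = 1.960 · 21.2/√127 = 3.69

CI: (63.6 - 3.69, 63.6 + 3.69) = (59.91, 67.29)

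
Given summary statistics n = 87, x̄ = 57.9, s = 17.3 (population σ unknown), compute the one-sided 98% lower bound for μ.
μ ≥ 54.03

Lower bound (one-sided):
t* = 2.085 (one-sided for 98%)
Lower bound = x̄ - t* · s/√n = 57.9 - 2.085 · 17.3/√87 = 54.03

We are 98% confident that μ ≥ 54.03.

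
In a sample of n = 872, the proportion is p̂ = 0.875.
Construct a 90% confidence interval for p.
(0.857, 0.893)

Proportion CI:
SE = √(p̂(1-p̂)/n) = √(0.875 · 0.125 / 872) = 0.01120

z* = 1.645
Margin = z* · SE = 1.645 · 0.01120 = 0.0184

CI: 0.875 ± 0.0184 = (0.857, 0.893)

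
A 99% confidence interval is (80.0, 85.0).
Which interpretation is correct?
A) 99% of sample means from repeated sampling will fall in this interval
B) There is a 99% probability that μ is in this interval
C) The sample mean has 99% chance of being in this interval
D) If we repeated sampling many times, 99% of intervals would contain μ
D

A) Wrong — coverage applies to intervals containing μ, not to future x̄ values.
B) Wrong — μ is fixed; the randomness lives in the interval, not in μ.
C) Wrong — x̄ is observed and sits in the interval by construction.
D) Correct — this is the frequentist long-run coverage interpretation.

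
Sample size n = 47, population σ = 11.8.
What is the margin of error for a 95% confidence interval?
Margin of error = 3.37

Margin of error = z* · σ/√n
= 1.960 · 11.8/√47
= 1.960 · 11.8/6.8557
= 3.37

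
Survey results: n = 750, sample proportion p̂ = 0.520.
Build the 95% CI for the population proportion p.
(0.484, 0.556)

Proportion CI:
SE = √(p̂(1-p̂)/n) = √(0.520 · 0.480 / 750) = 0.01824

z* = 1.960
Margin = z* · SE = 1.960 · 0.01824 = 0.0358

CI: 0.520 ± 0.0358 = (0.484, 0.556)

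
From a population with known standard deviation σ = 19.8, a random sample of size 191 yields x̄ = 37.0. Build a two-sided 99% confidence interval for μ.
(33.31, 40.69)

z-interval (σ known):
z* = 2.576 for 99% confidence

Margin of error = z* · σ/√n = 2.576 · 19.8/√191 = 3.69

CI: (37.0 - 3.69, 37.0 + 3.69) = (33.31, 40.69)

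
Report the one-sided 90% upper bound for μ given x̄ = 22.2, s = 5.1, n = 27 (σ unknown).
μ ≤ 23.49

Upper bound (one-sided):
t* = 1.315 (one-sided for 90%)
Upper bound = x̄ + t* · s/√n = 22.2 + 1.315 · 5.1/√27 = 23.49

We are 90% confident that μ ≤ 23.49.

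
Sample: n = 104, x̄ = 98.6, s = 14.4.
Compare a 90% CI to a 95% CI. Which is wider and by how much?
95% CI is wider by 0.91

df = 103
90% CI: t* = 1.660, (96.26, 100.94), width = 2 · t* · s/√n = 4.69
95% CI: t* = 1.983, (95.80, 101.40), width = 2 · t* · s/√n = 5.60

The 95% CI is wider by 5.60 - 4.69 = 0.91.
Higher confidence requires a wider interval.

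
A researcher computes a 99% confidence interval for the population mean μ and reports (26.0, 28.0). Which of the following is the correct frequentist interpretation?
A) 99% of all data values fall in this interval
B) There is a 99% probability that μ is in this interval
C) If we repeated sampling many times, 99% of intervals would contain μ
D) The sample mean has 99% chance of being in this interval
C

A) Wrong — a CI is about the parameter μ, not individual data values.
B) Wrong — μ is fixed; the randomness lives in the interval, not in μ.
C) Correct — this is the frequentist long-run coverage interpretation.
D) Wrong — x̄ is observed and sits in the interval by construction.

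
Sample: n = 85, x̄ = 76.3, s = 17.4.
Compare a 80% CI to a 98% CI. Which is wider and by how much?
98% CI is wider by 4.07

df = 84
80% CI: t* = 1.292, (73.86, 78.74), width = 2 · t* · s/√n = 4.88
98% CI: t* = 2.372, (71.82, 80.78), width = 2 · t* · s/√n = 8.95

The 98% CI is wider by 8.95 - 4.88 = 4.07.
Higher confidence requires a wider interval.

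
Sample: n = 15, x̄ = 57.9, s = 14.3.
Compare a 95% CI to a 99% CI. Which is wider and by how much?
99% CI is wider by 6.14

df = 14
95% CI: t* = 2.145, (49.98, 65.82), width = 2 · t* · s/√n = 15.84
99% CI: t* = 2.977, (46.91, 68.89), width = 2 · t* · s/√n = 21.98

The 99% CI is wider by 21.98 - 15.84 = 6.14.
Higher confidence requires a wider interval.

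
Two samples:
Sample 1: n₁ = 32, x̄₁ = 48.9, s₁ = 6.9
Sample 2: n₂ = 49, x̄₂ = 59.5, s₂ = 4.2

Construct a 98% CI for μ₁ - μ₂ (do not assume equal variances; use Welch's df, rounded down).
(-13.88, -7.32)

Difference: x̄₁ - x̄₂ = -10.60
SE = √(s₁²/n₁ + s₂²/n₂) = √(6.9²/32 + 4.2²/49) = 1.3593
df = 46.07 → 46 (Welch–Satterthwaite, rounded down)
t* = 2.410

CI: -10.60 ± 2.410 · 1.3593 = -10.60 ± 3.28 = (-13.88, -7.32)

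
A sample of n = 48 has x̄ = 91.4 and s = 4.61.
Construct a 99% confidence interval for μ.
(89.61, 93.19)

t-interval (σ unknown):
df = n - 1 = 47
t* = 2.685 for 99% confidence

Margin of error = t* · s/√n = 2.685 · 4.61/√48 = 1.79

CI: (89.61, 93.19)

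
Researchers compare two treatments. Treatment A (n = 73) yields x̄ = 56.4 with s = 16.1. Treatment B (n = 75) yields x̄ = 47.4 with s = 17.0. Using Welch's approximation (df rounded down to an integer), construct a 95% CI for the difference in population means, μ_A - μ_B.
(3.62, 14.38)

Difference: x̄₁ - x̄₂ = 9.00
SE = √(s₁²/n₁ + s₂²/n₂) = √(16.1²/73 + 17.0²/75) = 2.7211
df = 145.89 → 145 (Welch–Satterthwaite, rounded down)
t* = 1.976

CI: 9.00 ± 1.976 · 2.7211 = 9.00 ± 5.38 = (3.62, 14.38)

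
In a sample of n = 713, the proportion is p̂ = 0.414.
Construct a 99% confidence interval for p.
(0.366, 0.462)

Proportion CI:
SE = √(p̂(1-p̂)/n) = √(0.414 · 0.586 / 713) = 0.01845

z* = 2.576
Margin = z* · SE = 2.576 · 0.01845 = 0.0475

CI: 0.414 ± 0.0475 = (0.366, 0.462)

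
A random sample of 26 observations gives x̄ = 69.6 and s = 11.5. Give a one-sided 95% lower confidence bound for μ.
μ ≥ 65.75

Lower bound (one-sided):
t* = 1.708 (one-sided for 95%)
Lower bound = x̄ - t* · s/√n = 69.6 - 1.708 · 11.5/√26 = 65.75

We are 95% confident that μ ≥ 65.75.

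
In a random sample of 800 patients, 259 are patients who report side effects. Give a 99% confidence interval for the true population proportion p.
(0.281, 0.366)

Proportion CI:
p̂ = 259/800 = 0.32375
SE = √(p̂(1-p̂)/n) = √(0.32375 · 0.67625 / 800) = 0.01654

z* = 2.576
Margin = z* · SE = 2.576 · 0.01654 = 0.0426

CI: 0.32375 ± 0.0426 = (0.281, 0.366)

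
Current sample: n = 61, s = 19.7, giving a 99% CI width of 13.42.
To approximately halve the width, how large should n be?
n ≈ 244

CI width ∝ 1/√n
To reduce width by factor 2, need √n to grow by 2 → need 2² = 4 times as many samples.

Current: n = 61, width = 13.42
New: n = 244, width ≈ 6.55

Width reduced by factor of 13.42/6.55 = 2.05.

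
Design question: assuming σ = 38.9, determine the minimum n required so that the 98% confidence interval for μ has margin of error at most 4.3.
n ≥ 443

For margin E ≤ 4.3:
n ≥ (z* · σ / E)²
n ≥ (2.326 · 38.9 / 4.3)²
n ≥ 442.77

Minimum n = 443 (rounding up)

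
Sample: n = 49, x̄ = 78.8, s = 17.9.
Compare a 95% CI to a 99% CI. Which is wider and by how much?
99% CI is wider by 3.44

df = 48
95% CI: t* = 2.011, (73.66, 83.94), width = 2 · t* · s/√n = 10.28
99% CI: t* = 2.682, (71.94, 85.66), width = 2 · t* · s/√n = 13.72

The 99% CI is wider by 13.72 - 10.28 = 3.44.
Higher confidence requires a wider interval.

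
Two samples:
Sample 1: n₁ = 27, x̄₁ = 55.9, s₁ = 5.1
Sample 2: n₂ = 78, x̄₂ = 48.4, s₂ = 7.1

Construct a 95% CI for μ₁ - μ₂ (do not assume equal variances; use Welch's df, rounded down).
(4.97, 10.03)

Difference: x̄₁ - x̄₂ = 7.50
SE = √(s₁²/n₁ + s₂²/n₂) = √(5.1²/27 + 7.1²/78) = 1.2687
df = 63.01 → 63 (Welch–Satterthwaite, rounded down)
t* = 1.998

CI: 7.50 ± 1.998 · 1.2687 = 7.50 ± 2.53 = (4.97, 10.03)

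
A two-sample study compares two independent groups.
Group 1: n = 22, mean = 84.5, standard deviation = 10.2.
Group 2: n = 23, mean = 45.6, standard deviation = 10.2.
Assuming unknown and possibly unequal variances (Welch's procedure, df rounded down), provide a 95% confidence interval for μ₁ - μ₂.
(32.76, 45.04)

Difference: x̄₁ - x̄₂ = 38.90
SE = √(s₁²/n₁ + s₂²/n₂) = √(10.2²/22 + 10.2²/23) = 3.0418
df = 42.91 → 42 (Welch–Satterthwaite, rounded down)
t* = 2.018

CI: 38.90 ± 2.018 · 3.0418 = 38.90 ± 6.14 = (32.76, 45.04)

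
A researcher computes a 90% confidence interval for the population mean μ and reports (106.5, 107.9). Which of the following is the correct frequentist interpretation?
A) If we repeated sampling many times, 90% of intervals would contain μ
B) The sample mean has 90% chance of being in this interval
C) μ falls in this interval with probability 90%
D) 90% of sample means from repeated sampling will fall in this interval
A

A) Correct — this is the frequentist long-run coverage interpretation.
B) Wrong — x̄ is observed and sits in the interval by construction.
C) Wrong — μ is fixed; the randomness lives in the interval, not in μ.
D) Wrong — coverage applies to intervals containing μ, not to future x̄ values.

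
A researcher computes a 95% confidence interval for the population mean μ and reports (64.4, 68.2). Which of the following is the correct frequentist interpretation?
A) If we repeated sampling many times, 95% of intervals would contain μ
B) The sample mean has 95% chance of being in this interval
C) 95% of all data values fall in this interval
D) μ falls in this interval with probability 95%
A

A) Correct — this is the frequentist long-run coverage interpretation.
B) Wrong — x̄ is observed and sits in the interval by construction.
C) Wrong — a CI is about the parameter μ, not individual data values.
D) Wrong — μ is fixed; the randomness lives in the interval, not in μ.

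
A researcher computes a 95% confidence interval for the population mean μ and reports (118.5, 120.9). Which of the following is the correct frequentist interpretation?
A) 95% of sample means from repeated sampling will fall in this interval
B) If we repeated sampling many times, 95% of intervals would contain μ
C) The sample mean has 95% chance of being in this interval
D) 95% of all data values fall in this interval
B

A) Wrong — coverage applies to intervals containing μ, not to future x̄ values.
B) Correct — this is the frequentist long-run coverage interpretation.
C) Wrong — x̄ is observed and sits in the interval by construction.
D) Wrong — a CI is about the parameter μ, not individual data values.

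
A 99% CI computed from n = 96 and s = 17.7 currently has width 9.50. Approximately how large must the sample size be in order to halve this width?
n ≈ 384

CI width ∝ 1/√n
To reduce width by factor 2, need √n to grow by 2 → need 2² = 4 times as many samples.

Current: n = 96, width = 9.50
New: n = 384, width ≈ 4.68

Width reduced by factor of 9.50/4.68 = 2.03.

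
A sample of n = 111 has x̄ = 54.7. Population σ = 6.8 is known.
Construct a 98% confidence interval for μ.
(53.20, 56.20)

z-interval (σ known):
z* = 2.326 for 98% confidence

Margin of error = z* · σ/√n = 2.326 · 6.8/√111 = 1.50

CI: (54.7 - 1.50, 54.7 + 1.50) = (53.20, 56.20)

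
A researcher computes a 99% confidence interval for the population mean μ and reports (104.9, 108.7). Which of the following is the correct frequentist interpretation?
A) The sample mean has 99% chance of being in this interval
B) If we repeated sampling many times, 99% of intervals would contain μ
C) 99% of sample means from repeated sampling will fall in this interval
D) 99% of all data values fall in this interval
B

A) Wrong — x̄ is observed and sits in the interval by construction.
B) Correct — this is the frequentist long-run coverage interpretation.
C) Wrong — coverage applies to intervals containing μ, not to future x̄ values.
D) Wrong — a CI is about the parameter μ, not individual data values.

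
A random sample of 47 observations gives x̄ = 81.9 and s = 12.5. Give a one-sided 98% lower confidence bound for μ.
μ ≥ 78.05

Lower bound (one-sided):
t* = 2.114 (one-sided for 98%)
Lower bound = x̄ - t* · s/√n = 81.9 - 2.114 · 12.5/√47 = 78.05

We are 98% confident that μ ≥ 78.05.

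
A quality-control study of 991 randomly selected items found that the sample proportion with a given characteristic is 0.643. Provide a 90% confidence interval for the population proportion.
(0.618, 0.668)

Proportion CI:
SE = √(p̂(1-p̂)/n) = √(0.643 · 0.357 / 991) = 0.01522

z* = 1.645
Margin = z* · SE = 1.645 · 0.01522 = 0.0250

CI: 0.643 ± 0.0250 = (0.618, 0.668)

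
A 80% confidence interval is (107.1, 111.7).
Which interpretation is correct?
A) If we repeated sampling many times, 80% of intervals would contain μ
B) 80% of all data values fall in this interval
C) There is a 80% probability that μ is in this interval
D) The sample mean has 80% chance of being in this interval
A

A) Correct — this is the frequentist long-run coverage interpretation.
B) Wrong — a CI is about the parameter μ, not individual data values.
C) Wrong — μ is fixed; the randomness lives in the interval, not in μ.
D) Wrong — x̄ is observed and sits in the interval by construction.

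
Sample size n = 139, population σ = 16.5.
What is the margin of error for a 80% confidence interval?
Margin of error = 1.79

Margin of error = z* · σ/√n
= 1.282 · 16.5/√139
= 1.282 · 16.5/11.7898
= 1.79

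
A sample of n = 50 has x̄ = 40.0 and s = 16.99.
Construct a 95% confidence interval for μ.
(35.17, 44.83)

t-interval (σ unknown):
df = n - 1 = 49
t* = 2.010 for 95% confidence

Margin of error = t* · s/√n = 2.010 · 16.99/√50 = 4.83

CI: (35.17, 44.83)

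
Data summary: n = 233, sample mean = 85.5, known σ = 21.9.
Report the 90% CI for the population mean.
(83.14, 87.86)

z-interval (σ known):
z* = 1.645 for 90% confidence

Margin of error = z* · σ/√n = 1.645 · 21.9/√233 = 2.36

CI: (85.5 - 2.36, 85.5 + 2.36) = (83.14, 87.86)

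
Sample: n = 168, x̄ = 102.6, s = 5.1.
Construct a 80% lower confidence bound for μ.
μ ≥ 102.27

Lower bound (one-sided):
t* = 0.844 (one-sided for 80%)
Lower bound = x̄ - t* · s/√n = 102.6 - 0.844 · 5.1/√168 = 102.27

We are 80% confident that μ ≥ 102.27.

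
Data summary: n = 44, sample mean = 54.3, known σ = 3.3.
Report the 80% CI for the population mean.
(53.66, 54.94)

z-interval (σ known):
z* = 1.282 for 80% confidence

Margin of error = z* · σ/√n = 1.282 · 3.3/√44 = 0.64

CI: (54.3 - 0.64, 54.3 + 0.64) = (53.66, 54.94)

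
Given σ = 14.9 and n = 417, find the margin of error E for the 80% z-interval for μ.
Margin of error = 0.94

Margin of error = z* · σ/√n
= 1.282 · 14.9/√417
= 1.282 · 14.9/20.4206
= 0.94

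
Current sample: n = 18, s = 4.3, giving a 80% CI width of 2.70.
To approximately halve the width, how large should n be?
n ≈ 72

CI width ∝ 1/√n
To reduce width by factor 2, need √n to grow by 2 → need 2² = 4 times as many samples.

Current: n = 18, width = 2.70
New: n = 72, width ≈ 1.31

Width reduced by factor of 2.70/1.31 = 2.06.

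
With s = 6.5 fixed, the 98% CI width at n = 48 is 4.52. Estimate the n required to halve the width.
n ≈ 192

CI width ∝ 1/√n
To reduce width by factor 2, need √n to grow by 2 → need 2² = 4 times as many samples.

Current: n = 48, width = 4.52
New: n = 192, width ≈ 2.20

Width reduced by factor of 4.52/2.20 = 2.05.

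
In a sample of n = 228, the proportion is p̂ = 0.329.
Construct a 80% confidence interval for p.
(0.289, 0.369)

Proportion CI:
SE = √(p̂(1-p̂)/n) = √(0.329 · 0.671 / 228) = 0.03112

z* = 1.282
Margin = z* · SE = 1.282 · 0.03112 = 0.0399

CI: 0.329 ± 0.0399 = (0.289, 0.369)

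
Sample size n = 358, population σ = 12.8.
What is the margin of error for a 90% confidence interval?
Margin of error = 1.11

Margin of error = z* · σ/√n
= 1.645 · 12.8/√358
= 1.645 · 12.8/18.9209
= 1.11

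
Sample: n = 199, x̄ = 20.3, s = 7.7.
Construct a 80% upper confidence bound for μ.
μ ≤ 20.76

Upper bound (one-sided):
t* = 0.843 (one-sided for 80%)
Upper bound = x̄ + t* · s/√n = 20.3 + 0.843 · 7.7/√199 = 20.76

We are 80% confident that μ ≤ 20.76.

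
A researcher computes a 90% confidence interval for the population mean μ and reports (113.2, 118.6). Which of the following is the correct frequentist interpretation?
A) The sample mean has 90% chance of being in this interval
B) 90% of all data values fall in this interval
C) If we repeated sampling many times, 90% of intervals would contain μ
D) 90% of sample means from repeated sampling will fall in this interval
C

A) Wrong — x̄ is observed and sits in the interval by construction.
B) Wrong — a CI is about the parameter μ, not individual data values.
C) Correct — this is the frequentist long-run coverage interpretation.
D) Wrong — coverage applies to intervals containing μ, not to future x̄ values.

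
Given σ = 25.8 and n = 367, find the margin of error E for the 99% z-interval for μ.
Margin of error = 3.47

Margin of error = z* · σ/√n
= 2.576 · 25.8/√367
= 2.576 · 25.8/19.1572
= 3.47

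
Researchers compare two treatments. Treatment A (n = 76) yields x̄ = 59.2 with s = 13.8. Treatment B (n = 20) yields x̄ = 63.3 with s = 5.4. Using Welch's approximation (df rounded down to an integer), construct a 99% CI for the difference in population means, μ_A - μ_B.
(-9.35, 1.15)

Difference: x̄₁ - x̄₂ = -4.10
SE = √(s₁²/n₁ + s₂²/n₂) = √(13.8²/76 + 5.4²/20) = 1.9909
df = 80.32 → 80 (Welch–Satterthwaite, rounded down)
t* = 2.639

CI: -4.10 ± 2.639 · 1.9909 = -4.10 ± 5.25 = (-9.35, 1.15)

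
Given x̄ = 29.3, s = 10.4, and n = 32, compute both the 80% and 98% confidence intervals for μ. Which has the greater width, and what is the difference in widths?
98% CI is wider by 4.21

df = 31
80% CI: t* = 1.309, (26.89, 31.71), width = 2 · t* · s/√n = 4.81
98% CI: t* = 2.453, (24.79, 33.81), width = 2 · t* · s/√n = 9.02

The 98% CI is wider by 9.02 - 4.81 = 4.21.
Higher confidence requires a wider interval.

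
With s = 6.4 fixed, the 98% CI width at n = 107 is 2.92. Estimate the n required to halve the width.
n ≈ 428

CI width ∝ 1/√n
To reduce width by factor 2, need √n to grow by 2 → need 2² = 4 times as many samples.

Current: n = 107, width = 2.92
New: n = 428, width ≈ 1.44

Width reduced by factor of 2.92/1.44 = 2.03.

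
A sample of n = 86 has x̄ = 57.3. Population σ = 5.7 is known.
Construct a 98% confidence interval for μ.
(55.87, 58.73)

z-interval (σ known):
z* = 2.326 for 98% confidence

Margin of error = z* · σ/√n = 2.326 · 5.7/√86 = 1.43

CI: (57.3 - 1.43, 57.3 + 1.43) = (55.87, 58.73)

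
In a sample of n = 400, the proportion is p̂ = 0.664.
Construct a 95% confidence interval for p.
(0.618, 0.710)

Proportion CI:
SE = √(p̂(1-p̂)/n) = √(0.664 · 0.336 / 400) = 0.02362

z* = 1.960
Margin = z* · SE = 1.960 · 0.02362 = 0.0463

CI: 0.664 ± 0.0463 = (0.618, 0.710)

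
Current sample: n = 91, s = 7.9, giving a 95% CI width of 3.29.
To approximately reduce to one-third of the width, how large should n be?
n ≈ 819

CI width ∝ 1/√n
To reduce width by factor 3, need √n to grow by 3 → need 3² = 9 times as many samples.

Current: n = 91, width = 3.29
New: n = 819, width ≈ 1.08

Width reduced by factor of 3.29/1.08 = 3.05.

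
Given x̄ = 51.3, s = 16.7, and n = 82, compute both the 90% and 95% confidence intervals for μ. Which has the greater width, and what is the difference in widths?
95% CI is wider by 1.20

df = 81
90% CI: t* = 1.664, (48.23, 54.37), width = 2 · t* · s/√n = 6.14
95% CI: t* = 1.990, (47.63, 54.97), width = 2 · t* · s/√n = 7.34

The 95% CI is wider by 7.34 - 6.14 = 1.20.
Higher confidence requires a wider interval.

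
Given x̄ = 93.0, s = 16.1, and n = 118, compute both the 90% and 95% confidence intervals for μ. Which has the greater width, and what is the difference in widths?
95% CI is wider by 0.96

df = 117
90% CI: t* = 1.658, (90.54, 95.46), width = 2 · t* · s/√n = 4.91
95% CI: t* = 1.980, (90.07, 95.93), width = 2 · t* · s/√n = 5.87

The 95% CI is wider by 5.87 - 4.91 = 0.96.
Higher confidence requires a wider interval.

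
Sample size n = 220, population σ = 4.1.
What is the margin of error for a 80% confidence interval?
Margin of error = 0.35

Margin of error = z* · σ/√n
= 1.282 · 4.1/√220
= 1.282 · 4.1/14.8324
= 0.35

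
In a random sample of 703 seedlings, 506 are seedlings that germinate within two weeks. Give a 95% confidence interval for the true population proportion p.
(0.687, 0.753)

Proportion CI:
p̂ = 506/703 = 0.71977
SE = √(p̂(1-p̂)/n) = √(0.71977 · 0.28023 / 703) = 0.01694

z* = 1.960
Margin = z* · SE = 1.960 · 0.01694 = 0.0332

CI: 0.71977 ± 0.0332 = (0.687, 0.753)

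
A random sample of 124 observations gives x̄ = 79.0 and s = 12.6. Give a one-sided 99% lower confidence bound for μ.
μ ≥ 76.33

Lower bound (one-sided):
t* = 2.357 (one-sided for 99%)
Lower bound = x̄ - t* · s/√n = 79.0 - 2.357 · 12.6/√124 = 76.33

We are 99% confident that μ ≥ 76.33.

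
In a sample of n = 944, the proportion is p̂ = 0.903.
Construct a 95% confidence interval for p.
(0.884, 0.922)

Proportion CI:
SE = √(p̂(1-p̂)/n) = √(0.903 · 0.097 / 944) = 0.00963

z* = 1.960
Margin = z* · SE = 1.960 · 0.00963 = 0.0189

CI: 0.903 ± 0.0189 = (0.884, 0.922)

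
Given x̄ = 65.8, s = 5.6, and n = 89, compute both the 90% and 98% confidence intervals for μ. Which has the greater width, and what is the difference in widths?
98% CI is wider by 0.84

df = 88
90% CI: t* = 1.662, (64.81, 66.79), width = 2 · t* · s/√n = 1.97
98% CI: t* = 2.369, (64.39, 67.21), width = 2 · t* · s/√n = 2.81

The 98% CI is wider by 2.81 - 1.97 = 0.84.
Higher confidence requires a wider interval.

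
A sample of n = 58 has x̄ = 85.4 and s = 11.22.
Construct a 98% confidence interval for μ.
(81.87, 88.93)

t-interval (σ unknown):
df = n - 1 = 57
t* = 2.394 for 98% confidence

Margin of error = t* · s/√n = 2.394 · 11.22/√58 = 3.53

CI: (81.87, 88.93)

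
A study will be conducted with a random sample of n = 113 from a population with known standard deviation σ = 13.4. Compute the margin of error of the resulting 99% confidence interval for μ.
Margin of error = 3.25

Margin of error = z* · σ/√n
= 2.576 · 13.4/√113
= 2.576 · 13.4/10.6301
= 3.25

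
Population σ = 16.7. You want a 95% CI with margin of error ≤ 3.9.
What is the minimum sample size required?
n ≥ 71

For margin E ≤ 3.9:
n ≥ (z* · σ / E)²
n ≥ (1.960 · 16.7 / 3.9)²
n ≥ 70.44

Minimum n = 71 (rounding up)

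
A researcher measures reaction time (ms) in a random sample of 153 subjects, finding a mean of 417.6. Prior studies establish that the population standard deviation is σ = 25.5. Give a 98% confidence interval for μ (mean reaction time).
(412.80, 422.40)

z-interval (σ known):
z* = 2.326 for 98% confidence

Margin of error = z* · σ/√n = 2.326 · 25.5/√153 = 4.80

CI: (417.6 - 4.80, 417.6 + 4.80) = (412.80, 422.40)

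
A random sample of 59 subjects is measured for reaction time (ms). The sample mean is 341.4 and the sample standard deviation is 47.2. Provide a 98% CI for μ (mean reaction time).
(326.70, 356.10)

t-interval (σ unknown):
df = n - 1 = 58
t* = 2.392 for 98% confidence

Margin of error = t* · s/√n = 2.392 · 47.2/√59 = 14.70

CI: (326.70, 356.10)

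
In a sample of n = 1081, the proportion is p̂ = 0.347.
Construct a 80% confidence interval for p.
(0.328, 0.366)

Proportion CI:
SE = √(p̂(1-p̂)/n) = √(0.347 · 0.653 / 1081) = 0.01448

z* = 1.282
Margin = z* · SE = 1.282 · 0.01448 = 0.0186

CI: 0.347 ± 0.0186 = (0.328, 0.366)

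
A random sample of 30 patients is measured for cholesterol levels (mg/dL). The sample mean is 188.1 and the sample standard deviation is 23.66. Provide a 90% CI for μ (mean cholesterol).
(180.76, 195.44)

t-interval (σ unknown):
df = n - 1 = 29
t* = 1.699 for 90% confidence

Margin of error = t* · s/√n = 1.699 · 23.66/√30 = 7.34

CI: (180.76, 195.44)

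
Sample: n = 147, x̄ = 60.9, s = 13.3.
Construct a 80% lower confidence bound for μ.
μ ≥ 59.97

Lower bound (one-sided):
t* = 0.844 (one-sided for 80%)
Lower bound = x̄ - t* · s/√n = 60.9 - 0.844 · 13.3/√147 = 59.97

We are 80% confident that μ ≥ 59.97.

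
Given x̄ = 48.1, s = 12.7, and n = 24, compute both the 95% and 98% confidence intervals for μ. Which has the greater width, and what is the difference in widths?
98% CI is wider by 2.23

df = 23
95% CI: t* = 2.069, (42.74, 53.46), width = 2 · t* · s/√n = 10.73
98% CI: t* = 2.500, (41.62, 54.58), width = 2 · t* · s/√n = 12.96

The 98% CI is wider by 12.96 - 10.73 = 2.23.
Higher confidence requires a wider interval.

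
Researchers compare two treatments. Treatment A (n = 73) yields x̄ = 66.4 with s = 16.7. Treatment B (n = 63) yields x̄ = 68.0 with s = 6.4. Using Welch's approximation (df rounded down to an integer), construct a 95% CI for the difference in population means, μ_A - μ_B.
(-5.80, 2.60)

Difference: x̄₁ - x̄₂ = -1.60
SE = √(s₁²/n₁ + s₂²/n₂) = √(16.7²/73 + 6.4²/63) = 2.1144
df = 95.38 → 95 (Welch–Satterthwaite, rounded down)
t* = 1.985

CI: -1.60 ± 1.985 · 2.1144 = -1.60 ± 4.20 = (-5.80, 2.60)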